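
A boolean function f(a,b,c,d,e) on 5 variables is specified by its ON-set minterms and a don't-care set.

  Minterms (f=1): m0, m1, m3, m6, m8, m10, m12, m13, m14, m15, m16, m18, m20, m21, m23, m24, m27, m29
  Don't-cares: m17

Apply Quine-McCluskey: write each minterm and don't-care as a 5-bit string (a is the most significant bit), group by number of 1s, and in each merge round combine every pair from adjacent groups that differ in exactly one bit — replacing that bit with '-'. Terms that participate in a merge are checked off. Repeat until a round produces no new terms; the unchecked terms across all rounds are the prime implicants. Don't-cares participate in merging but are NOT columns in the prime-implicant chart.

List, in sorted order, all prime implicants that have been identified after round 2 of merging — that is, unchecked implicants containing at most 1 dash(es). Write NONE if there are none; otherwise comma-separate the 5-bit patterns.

-1101, 0-110, 000-1, 1-101, 100-0, 101-1, 11011

size-2^0 implicants → 00000(✓)  00001(✓)  00011(✓)  00110(✓)  01000(✓)  01010(✓)  01100(✓)  01101(✓)  01110(✓)  01111(✓)  10000(✓)  10001(✓)  10010(✓)  10100(✓)  10101(✓)  10111(✓)  11000(✓)  11011  11101(✓)
size-2^1 implicants → -0000(✓)  -0001(✓)  -1000(✓)  -1101  0-000(✓)  0-110  000-1  0000-(✓)  01-00(✓)  01-10(✓)  010-0(✓)  011-0(✓)  011-1(✓)  0110-(✓)  0111-(✓)  1-000(✓)  1-101  10-00(✓)  10-01(✓)  100-0  1000-(✓)  101-1  1010-(✓)
size-2^2 implicants → --000  -000-  01--0  011--  10-0-
Unchecked terms (primes): --000, -000-, -1101, 0-110, 000-1, 01--0, 011--, 1-101, 10-0-, 100-0, 101-1, 11011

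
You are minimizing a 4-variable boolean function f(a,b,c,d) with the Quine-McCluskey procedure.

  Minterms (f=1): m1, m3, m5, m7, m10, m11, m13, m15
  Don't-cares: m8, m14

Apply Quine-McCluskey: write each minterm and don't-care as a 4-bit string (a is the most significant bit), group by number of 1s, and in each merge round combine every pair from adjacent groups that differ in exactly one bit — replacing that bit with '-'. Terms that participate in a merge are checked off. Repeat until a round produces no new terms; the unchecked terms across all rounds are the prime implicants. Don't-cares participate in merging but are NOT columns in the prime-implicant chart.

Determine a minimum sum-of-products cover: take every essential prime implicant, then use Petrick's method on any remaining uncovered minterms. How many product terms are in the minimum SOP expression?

size-2^0 implicants → 0001(✓)  0011(✓)  0101(✓)  0111(✓)  1000(✓)  1010(✓)  1011(✓)  1101(✓)  1110(✓)  1111(✓)
size-2^1 implicants → -011(✓)  -101(✓)  -111(✓)  0-01(✓)  0-11(✓)  00-1(✓)  01-1(✓)  1-10(✓)  1-11(✓)  10-0  101-(✓)  11-1(✓)  111-(✓)
size-2^2 implicants → --11  -1-1  0--1  1-1-
Unchecked terms (primes): --11, -1-1, 0--1, 1-1-, 10-0
Minterm coverage:
  m1 ⊆ 0--1 [E]
  m3 ⊆ --11,0--1
  m5 ⊆ -1-1,0--1
  m7 ⊆ --11,-1-1,0--1
  m10 ⊆ 1-1-,10-0
  m11 ⊆ --11,1-1-
  m13 ⊆ -1-1 [E]
  m15 ⊆ --11,-1-1,1-1-
E = {-1-1, 0--1}
Petrick residual → 1-1-
Cover = bd + a'd + ac  |cover|=3

3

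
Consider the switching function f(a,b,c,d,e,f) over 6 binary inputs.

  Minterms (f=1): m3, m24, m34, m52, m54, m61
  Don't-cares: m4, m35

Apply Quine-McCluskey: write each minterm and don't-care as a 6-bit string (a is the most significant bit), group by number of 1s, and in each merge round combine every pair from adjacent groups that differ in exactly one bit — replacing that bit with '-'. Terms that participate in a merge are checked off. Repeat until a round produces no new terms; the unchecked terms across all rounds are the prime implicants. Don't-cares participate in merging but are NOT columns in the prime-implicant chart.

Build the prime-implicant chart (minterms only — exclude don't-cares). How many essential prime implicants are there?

size-2^0 implicants → 000011(✓)  000100  011000  100010(✓)  100011(✓)  110100(✓)  110110(✓)  111101
size-2^1 implicants → -00011  10001-  1101-0
Unchecked terms (primes): -00011, 000100, 011000, 10001-, 1101-0, 111101
Minterm coverage:
  m3 ⊆ -00011 [E]
  m24 ⊆ 011000 [E]
  m34 ⊆ 10001- [E]
  m52 ⊆ 1101-0 [E]
  m54 ⊆ 1101-0 [E]
  m61 ⊆ 111101 [E]
E = {-00011, 011000, 10001-, 1101-0, 111101}

5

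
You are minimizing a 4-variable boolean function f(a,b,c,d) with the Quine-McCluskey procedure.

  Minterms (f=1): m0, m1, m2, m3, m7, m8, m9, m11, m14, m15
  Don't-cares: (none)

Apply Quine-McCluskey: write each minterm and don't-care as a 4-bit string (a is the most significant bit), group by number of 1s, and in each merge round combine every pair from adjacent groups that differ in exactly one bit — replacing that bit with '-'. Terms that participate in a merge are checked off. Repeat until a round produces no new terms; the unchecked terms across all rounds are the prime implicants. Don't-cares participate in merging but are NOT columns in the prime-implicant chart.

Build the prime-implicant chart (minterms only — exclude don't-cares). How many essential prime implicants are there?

size-2^0 implicants → 0000(✓)  0001(✓)  0010(✓)  0011(✓)  0111(✓)  1000(✓)  1001(✓)  1011(✓)  1110(✓)  1111(✓)
size-2^1 implicants → -000(✓)  -001(✓)  -011(✓)  -111(✓)  0-11(✓)  00-0(✓)  00-1(✓)  000-(✓)  001-(✓)  1-11(✓)  10-1(✓)  100-(✓)  111-
size-2^2 implicants → --11  -0-1  -00-  00--
Unchecked terms (primes): --11, -0-1, -00-, 00--, 111-
Minterm coverage:
  m0 ⊆ -00-,00--
  m1 ⊆ -0-1,-00-,00--
  m2 ⊆ 00-- [E]
  m3 ⊆ --11,-0-1,00--
  m7 ⊆ --11 [E]
  m8 ⊆ -00- [E]
  m9 ⊆ -0-1,-00-
  m11 ⊆ --11,-0-1
  m14 ⊆ 111- [E]
  m15 ⊆ --11,111-
E = {--11, -00-, 00--, 111-}

4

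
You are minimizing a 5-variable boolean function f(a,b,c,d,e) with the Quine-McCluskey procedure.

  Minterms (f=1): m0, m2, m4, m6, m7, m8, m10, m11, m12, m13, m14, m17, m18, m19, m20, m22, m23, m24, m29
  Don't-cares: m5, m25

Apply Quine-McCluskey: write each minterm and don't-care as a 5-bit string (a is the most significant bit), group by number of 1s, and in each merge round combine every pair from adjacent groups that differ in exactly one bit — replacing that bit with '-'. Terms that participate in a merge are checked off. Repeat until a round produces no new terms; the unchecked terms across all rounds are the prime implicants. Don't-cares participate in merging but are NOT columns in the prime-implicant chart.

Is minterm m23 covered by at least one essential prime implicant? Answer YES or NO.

NO

[col 0] 00000*, 00010*, 00100*, 00101*, 00110*, 00111*, 01000*, 01010*, 01011*, 01100*, 01101*, 01110*, 10001*, 10010*, 10011*, 10100*, 10110*, 10111*, 11000*, 11001*, 11101*
[col 1] -0010*, -0100*, -0110*, -0111*, -1000, -1101, 0-000*, 0-010*, 0-100*, 0-101*, 0-110*, 00-00*, 00-10*, 000-0*, 001-0*, 001-1*, 0010-*, 0011-*, 01-00*, 01-10*, 010-0*, 0101-, 011-0*, 0110-*, 1-001, 10-10*, 10-11*, 100-1, 1001-*, 101-0*, 1011-*, 11-01, 1100-
[col 2] -0-10, -01-0, -011-, 0--00*, 0--10*, 0-0-0*, 0-1-0*, 0-10-, 00--0*, 001--, 01--0*, 10-1-
[col 3] 0---0
Prime implicants: -0-10, -01-0, -011-, -1000, -1101, 0---0, 0-10-, 001--, 0101-, 1-001, 10-1-, 100-1, 11-01, 1100-
PI chart (minterm → PIs covering it):
  0 | 0---0  (sole → essential)
  2 | -0-10,0---0
  4 | -01-0,0---0,0-10-,001--
  6 | -0-10,-01-0,-011-,0---0,001--
  7 | -011-,001--
  8 | -1000,0---0
  10 | 0---0,0101-
  11 | 0101-  (sole → essential)
  12 | 0---0,0-10-
  13 | -1101,0-10-
  14 | 0---0  (sole → essential)
  17 | 1-001,100-1
  18 | -0-10,10-1-
  19 | 10-1-,100-1
  20 | -01-0  (sole → essential)
  22 | -0-10,-01-0,-011-,10-1-
  23 | -011-,10-1-
  24 | -1000,1100-
  29 | -1101,11-01
Essential prime implicants: -01-0, 0---0, 0101-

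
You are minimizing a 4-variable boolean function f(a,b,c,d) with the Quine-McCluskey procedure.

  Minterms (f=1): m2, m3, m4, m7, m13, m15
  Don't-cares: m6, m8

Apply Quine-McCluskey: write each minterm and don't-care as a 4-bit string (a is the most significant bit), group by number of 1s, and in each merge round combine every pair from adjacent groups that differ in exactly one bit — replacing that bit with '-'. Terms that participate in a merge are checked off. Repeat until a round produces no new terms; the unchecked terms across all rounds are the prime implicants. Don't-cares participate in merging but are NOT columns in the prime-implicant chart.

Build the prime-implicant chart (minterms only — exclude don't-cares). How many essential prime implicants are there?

Round 0: 0010✓ 0011✓ 0100✓ 0110✓ 0111✓ 1000 1101✓ 1111✓
Round 1: -111 0-10✓ 0-11✓ 001-✓ 01-0 011-✓ 11-1
Round 2: 0-1-
PIs = {-111, 0-1-, 01-0, 1000, 11-1}
Coverage chart:
  m2: 0-1- ←essential
  m3: 0-1- ←essential
  m4: 01-0 ←essential
  m7: -111,0-1-
  m13: 11-1 ←essential
  m15: -111,11-1
Essential: 0-1-, 01-0, 11-1

3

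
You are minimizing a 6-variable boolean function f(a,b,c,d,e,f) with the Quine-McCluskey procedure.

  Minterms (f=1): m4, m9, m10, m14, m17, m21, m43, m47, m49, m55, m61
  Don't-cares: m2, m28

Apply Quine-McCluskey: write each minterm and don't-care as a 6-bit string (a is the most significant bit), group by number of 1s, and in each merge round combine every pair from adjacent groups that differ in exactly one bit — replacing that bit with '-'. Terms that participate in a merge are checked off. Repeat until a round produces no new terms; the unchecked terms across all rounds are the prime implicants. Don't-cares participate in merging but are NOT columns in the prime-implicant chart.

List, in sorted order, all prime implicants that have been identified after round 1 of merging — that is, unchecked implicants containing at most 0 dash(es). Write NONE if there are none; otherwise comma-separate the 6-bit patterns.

[col 0] 000010*, 000100, 001001, 001010*, 001110*, 010001*, 010101*, 011100, 101011*, 101111*, 110001*, 110111, 111101
[col 1] -10001, 00-010, 001-10, 010-01, 101-11
Prime implicants: -10001, 00-010, 000100, 001-10, 001001, 010-01, 011100, 101-11, 110111, 111101

000100, 001001, 011100, 110111, 111101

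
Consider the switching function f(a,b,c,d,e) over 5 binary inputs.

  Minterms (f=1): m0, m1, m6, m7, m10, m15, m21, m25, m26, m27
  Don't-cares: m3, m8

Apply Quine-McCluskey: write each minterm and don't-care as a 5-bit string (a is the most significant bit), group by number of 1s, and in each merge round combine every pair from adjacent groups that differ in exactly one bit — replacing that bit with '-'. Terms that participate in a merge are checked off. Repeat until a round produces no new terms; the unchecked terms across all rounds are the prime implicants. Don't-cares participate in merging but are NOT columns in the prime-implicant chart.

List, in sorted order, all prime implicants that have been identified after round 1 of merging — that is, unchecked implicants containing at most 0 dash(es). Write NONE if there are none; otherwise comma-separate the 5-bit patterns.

10101

size-2^0 implicants → 00000(✓)  00001(✓)  00011(✓)  00110(✓)  00111(✓)  01000(✓)  01010(✓)  01111(✓)  10101  11001(✓)  11010(✓)  11011(✓)
size-2^1 implicants → -1010  0-000  0-111  00-11  000-1  0000-  0011-  010-0  110-1  1101-
Unchecked terms (primes): -1010, 0-000, 0-111, 00-11, 000-1, 0000-, 0011-, 010-0, 10101, 110-1, 1101-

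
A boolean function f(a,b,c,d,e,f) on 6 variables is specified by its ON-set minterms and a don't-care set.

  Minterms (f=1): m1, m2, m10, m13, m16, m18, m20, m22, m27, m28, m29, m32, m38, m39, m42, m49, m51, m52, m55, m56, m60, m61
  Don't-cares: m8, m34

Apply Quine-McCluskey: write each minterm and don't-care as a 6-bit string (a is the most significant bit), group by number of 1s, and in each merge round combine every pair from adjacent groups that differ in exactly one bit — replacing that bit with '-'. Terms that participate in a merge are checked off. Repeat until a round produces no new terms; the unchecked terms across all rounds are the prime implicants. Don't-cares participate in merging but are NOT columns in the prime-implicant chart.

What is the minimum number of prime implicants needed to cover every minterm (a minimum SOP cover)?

12

size-2^0 implicants → 000001  000010(✓)  001000(✓)  001010(✓)  001101(✓)  010000(✓)  010010(✓)  010100(✓)  010110(✓)  011011  011100(✓)  011101(✓)  100000(✓)  100010(✓)  100110(✓)  100111(✓)  101010(✓)  110001(✓)  110011(✓)  110100(✓)  110111(✓)  111000(✓)  111100(✓)  111101(✓)
size-2^1 implicants → -00010(✓)  -01010(✓)  -10100(✓)  -11100(✓)  -11101(✓)  0-0010  0-1101  00-010(✓)  0010-0  01-100(✓)  010-00(✓)  010-10(✓)  0100-0(✓)  0101-0(✓)  01110-(✓)  1-0111  10-010(✓)  100-10  1000-0  10011-  11-100(✓)  110-11  1100-1  111-00  11110-(✓)
size-2^2 implicants → -0-010  -1-100  -1110-  010--0
Unchecked terms (primes): -0-010, -1-100, -1110-, 0-0010, 0-1101, 000001, 0010-0, 010--0, 011011, 1-0111, 100-10, 1000-0, 10011-, 110-11, 1100-1, 111-00
Minterm coverage:
  m1 ⊆ 000001 [E]
  m2 ⊆ -0-010,0-0010
  m10 ⊆ -0-010,0010-0
  m13 ⊆ 0-1101 [E]
  m16 ⊆ 010--0 [E]
  m18 ⊆ 0-0010,010--0
  m20 ⊆ -1-100,010--0
  m22 ⊆ 010--0 [E]
  m27 ⊆ 011011 [E]
  m28 ⊆ -1-100,-1110-
  m29 ⊆ -1110-,0-1101
  m32 ⊆ 1000-0 [E]
  m38 ⊆ 100-10,10011-
  m39 ⊆ 1-0111,10011-
  m42 ⊆ -0-010 [E]
  m49 ⊆ 1100-1 [E]
  m51 ⊆ 110-11,1100-1
  m52 ⊆ -1-100 [E]
  m55 ⊆ 1-0111,110-11
  m56 ⊆ 111-00 [E]
  m60 ⊆ -1-100,-1110-,111-00
  m61 ⊆ -1110- [E]
E = {-0-010, -1-100, -1110-, 0-1101, 000001, 010--0, 011011, 1000-0, 1100-1, 111-00}
Petrick residual → 1-0111, 100-10
Cover = b'd'ef' + bde'f' + bcde' + a'cde'f + a'b'c'd'e'f + a'bc'f' + a'bcd'ef + ac'def + ab'c'ef' + ab'c'd'f' + abc'd'f + abce'f'  |cover|=12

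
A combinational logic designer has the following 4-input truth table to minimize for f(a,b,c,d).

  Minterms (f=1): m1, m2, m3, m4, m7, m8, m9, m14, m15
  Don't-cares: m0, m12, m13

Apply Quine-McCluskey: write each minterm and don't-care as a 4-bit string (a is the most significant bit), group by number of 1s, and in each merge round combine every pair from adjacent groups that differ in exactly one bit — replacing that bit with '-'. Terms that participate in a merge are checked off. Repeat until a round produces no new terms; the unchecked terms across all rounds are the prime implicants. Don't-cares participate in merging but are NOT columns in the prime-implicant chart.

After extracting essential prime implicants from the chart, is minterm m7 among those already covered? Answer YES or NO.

NO

[col 0] 0000*, 0001*, 0010*, 0011*, 0100*, 0111*, 1000*, 1001*, 1100*, 1101*, 1110*, 1111*
[col 1] -000*, -001*, -100*, -111, 0-00*, 0-11, 00-0*, 00-1*, 000-*, 001-*, 1-00*, 1-01*, 100-*, 11-0*, 11-1*, 110-*, 111-*
[col 2] --00, -00-, 00--, 1-0-, 11--
Prime implicants: --00, -00-, -111, 0-11, 00--, 1-0-, 11--
PI chart (minterm → PIs covering it):
  1 | -00-,00--
  2 | 00--  (sole → essential)
  3 | 0-11,00--
  4 | --00  (sole → essential)
  7 | -111,0-11
  8 | --00,-00-,1-0-
  9 | -00-,1-0-
  14 | 11--  (sole → essential)
  15 | -111,11--
Essential prime implicants: --00, 00--, 11--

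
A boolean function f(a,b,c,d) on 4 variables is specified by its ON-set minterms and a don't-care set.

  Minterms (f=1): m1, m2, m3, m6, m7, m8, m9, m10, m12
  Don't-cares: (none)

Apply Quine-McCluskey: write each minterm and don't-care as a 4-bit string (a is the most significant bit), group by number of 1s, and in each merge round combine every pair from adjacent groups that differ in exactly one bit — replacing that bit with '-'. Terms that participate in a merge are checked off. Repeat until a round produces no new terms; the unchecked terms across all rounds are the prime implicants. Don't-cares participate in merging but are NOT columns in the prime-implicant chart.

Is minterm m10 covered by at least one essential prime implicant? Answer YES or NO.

[col 0] 0001*, 0010*, 0011*, 0110*, 0111*, 1000*, 1001*, 1010*, 1100*
[col 1] -001, -010, 0-10*, 0-11*, 00-1, 001-*, 011-*, 1-00, 10-0, 100-
[col 2] 0-1-
Prime implicants: -001, -010, 0-1-, 00-1, 1-00, 10-0, 100-
PI chart (minterm → PIs covering it):
  1 | -001,00-1
  2 | -010,0-1-
  3 | 0-1-,00-1
  6 | 0-1-  (sole → essential)
  7 | 0-1-  (sole → essential)
  8 | 1-00,10-0,100-
  9 | -001,100-
  10 | -010,10-0
  12 | 1-00  (sole → essential)
Essential prime implicants: 0-1-, 1-00

NO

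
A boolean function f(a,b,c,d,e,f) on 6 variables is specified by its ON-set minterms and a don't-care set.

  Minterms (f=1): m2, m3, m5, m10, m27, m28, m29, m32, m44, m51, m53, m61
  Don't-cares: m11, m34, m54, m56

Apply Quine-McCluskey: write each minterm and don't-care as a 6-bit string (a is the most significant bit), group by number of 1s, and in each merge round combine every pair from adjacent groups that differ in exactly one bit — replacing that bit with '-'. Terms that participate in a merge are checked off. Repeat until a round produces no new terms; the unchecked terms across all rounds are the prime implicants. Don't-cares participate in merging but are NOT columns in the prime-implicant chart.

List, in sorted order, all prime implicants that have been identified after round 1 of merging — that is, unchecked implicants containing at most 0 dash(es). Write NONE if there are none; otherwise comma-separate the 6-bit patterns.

000101, 101100, 110011, 110110, 111000

Round 0: 000010✓ 000011✓ 000101 001010✓ 001011✓ 011011✓ 011100✓ 011101✓ 100000✓ 100010✓ 101100 110011 110101✓ 110110 111000 111101✓
Round 1: -00010 -11101 0-1011 00-010✓ 00-011✓ 00001-✓ 00101-✓ 01110- 1000-0 11-101
Round 2: 00-01-
PIs = {-00010, -11101, 0-1011, 00-01-, 000101, 01110-, 1000-0, 101100, 11-101, 110011, 110110, 111000}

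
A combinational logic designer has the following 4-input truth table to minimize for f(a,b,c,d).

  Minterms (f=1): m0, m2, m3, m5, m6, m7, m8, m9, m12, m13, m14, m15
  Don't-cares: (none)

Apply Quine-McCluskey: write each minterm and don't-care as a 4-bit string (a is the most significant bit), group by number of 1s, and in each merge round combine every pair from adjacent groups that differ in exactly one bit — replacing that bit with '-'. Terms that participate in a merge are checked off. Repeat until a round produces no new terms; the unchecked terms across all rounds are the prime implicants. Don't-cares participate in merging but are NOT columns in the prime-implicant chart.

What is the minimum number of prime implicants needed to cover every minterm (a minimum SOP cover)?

Round 0: 0000✓ 0010✓ 0011✓ 0101✓ 0110✓ 0111✓ 1000✓ 1001✓ 1100✓ 1101✓ 1110✓ 1111✓
Round 1: -000 -101✓ -110✓ -111✓ 0-10✓ 0-11✓ 00-0 001-✓ 01-1✓ 011-✓ 1-00✓ 1-01✓ 100-✓ 11-0✓ 11-1✓ 110-✓ 111-✓
Round 2: -1-1 -11- 0-1- 1-0- 11--
PIs = {-000, -1-1, -11-, 0-1-, 00-0, 1-0-, 11--}
Coverage chart:
  m0: -000,00-0
  m2: 0-1-,00-0
  m3: 0-1- ←essential
  m5: -1-1 ←essential
  m6: -11-,0-1-
  m7: -1-1,-11-,0-1-
  m8: -000,1-0-
  m9: 1-0- ←essential
  m12: 1-0-,11--
  m13: -1-1,1-0-,11--
  m14: -11-,11--
  m15: -1-1,-11-,11--
Essential: -1-1, 0-1-, 1-0-
Petrick residual → -000, -11-
Min cover (5 terms): b'c'd' + bd + bc + a'c + ac'

5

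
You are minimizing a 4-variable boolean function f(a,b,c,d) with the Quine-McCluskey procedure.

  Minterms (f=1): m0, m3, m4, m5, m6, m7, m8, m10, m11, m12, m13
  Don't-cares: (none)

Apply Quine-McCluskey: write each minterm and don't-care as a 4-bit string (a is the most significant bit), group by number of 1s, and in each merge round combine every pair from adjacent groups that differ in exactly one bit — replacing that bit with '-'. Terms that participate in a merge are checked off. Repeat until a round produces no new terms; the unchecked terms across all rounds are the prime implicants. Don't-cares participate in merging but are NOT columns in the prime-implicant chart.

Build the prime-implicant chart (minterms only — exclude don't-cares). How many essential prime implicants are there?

3

[col 0] 0000*, 0011*, 0100*, 0101*, 0110*, 0111*, 1000*, 1010*, 1011*, 1100*, 1101*
[col 1] -000*, -011, -100*, -101*, 0-00*, 0-11, 01-0*, 01-1*, 010-*, 011-*, 1-00*, 10-0, 101-, 110-*
[col 2] --00, -10-, 01--
Prime implicants: --00, -011, -10-, 0-11, 01--, 10-0, 101-
PI chart (minterm → PIs covering it):
  0 | --00  (sole → essential)
  3 | -011,0-11
  4 | --00,-10-,01--
  5 | -10-,01--
  6 | 01--  (sole → essential)
  7 | 0-11,01--
  8 | --00,10-0
  10 | 10-0,101-
  11 | -011,101-
  12 | --00,-10-
  13 | -10-  (sole → essential)
Essential prime implicants: --00, -10-, 01--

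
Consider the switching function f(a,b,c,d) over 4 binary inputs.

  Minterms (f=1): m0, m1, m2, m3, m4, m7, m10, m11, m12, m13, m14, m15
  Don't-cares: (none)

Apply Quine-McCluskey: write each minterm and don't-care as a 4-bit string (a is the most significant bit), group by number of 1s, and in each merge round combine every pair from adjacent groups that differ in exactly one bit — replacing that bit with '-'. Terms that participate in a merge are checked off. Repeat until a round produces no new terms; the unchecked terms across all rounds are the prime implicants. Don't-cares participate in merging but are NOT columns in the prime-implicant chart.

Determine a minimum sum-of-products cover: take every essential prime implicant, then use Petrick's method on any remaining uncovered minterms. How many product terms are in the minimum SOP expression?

[col 0] 0000*, 0001*, 0010*, 0011*, 0100*, 0111*, 1010*, 1011*, 1100*, 1101*, 1110*, 1111*
[col 1] -010*, -011*, -100, -111*, 0-00, 0-11*, 00-0*, 00-1*, 000-*, 001-*, 1-10*, 1-11*, 101-*, 11-0*, 11-1*, 110-*, 111-*
[col 2] --11, -01-, 00--, 1-1-, 11--
Prime implicants: --11, -01-, -100, 0-00, 00--, 1-1-, 11--
PI chart (minterm → PIs covering it):
  0 | 0-00,00--
  1 | 00--  (sole → essential)
  2 | -01-,00--
  3 | --11,-01-,00--
  4 | -100,0-00
  7 | --11  (sole → essential)
  10 | -01-,1-1-
  11 | --11,-01-,1-1-
  12 | -100,11--
  13 | 11--  (sole → essential)
  14 | 1-1-,11--
  15 | --11,1-1-,11--
Essential prime implicants: --11, 00--, 11--
Petrick residual → -01-, -100
Minimum SOP uses 5 PIs: cd + b'c + bc'd' + a'b' + ab

5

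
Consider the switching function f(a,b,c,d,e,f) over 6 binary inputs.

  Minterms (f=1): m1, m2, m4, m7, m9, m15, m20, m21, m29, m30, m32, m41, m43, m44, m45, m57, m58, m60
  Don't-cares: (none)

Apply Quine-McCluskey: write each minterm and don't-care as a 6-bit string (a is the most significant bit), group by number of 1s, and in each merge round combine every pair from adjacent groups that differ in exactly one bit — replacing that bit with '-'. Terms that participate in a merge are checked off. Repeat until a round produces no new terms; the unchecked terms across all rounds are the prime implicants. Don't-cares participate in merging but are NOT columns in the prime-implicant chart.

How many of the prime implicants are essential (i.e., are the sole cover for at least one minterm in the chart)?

Round 0: 000001✓ 000010 000100✓ 000111✓ 001001✓ 001111✓ 010100✓ 010101✓ 011101✓ 011110 100000 101001✓ 101011✓ 101100✓ 101101✓ 111001✓ 111010 111100✓
Round 1: -01001 0-0100 00-001 00-111 01-101 01010- 1-1001 1-1100 101-01 1010-1 10110-
PIs = {-01001, 0-0100, 00-001, 00-111, 000010, 01-101, 01010-, 011110, 1-1001, 1-1100, 100000, 101-01, 1010-1, 10110-, 111010}
Coverage chart:
  m1: 00-001 ←essential
  m2: 000010 ←essential
  m4: 0-0100 ←essential
  m7: 00-111 ←essential
  m9: -01001,00-001
  m15: 00-111 ←essential
  m20: 0-0100,01010-
  m21: 01-101,01010-
  m29: 01-101 ←essential
  m30: 011110 ←essential
  m32: 100000 ←essential
  m41: -01001,1-1001,101-01,1010-1
  m43: 1010-1 ←essential
  m44: 1-1100,10110-
  m45: 101-01,10110-
  m57: 1-1001 ←essential
  m58: 111010 ←essential
  m60: 1-1100 ←essential
Essential: 0-0100, 00-001, 00-111, 000010, 01-101, 011110, 1-1001, 1-1100, 100000, 1010-1, 111010

11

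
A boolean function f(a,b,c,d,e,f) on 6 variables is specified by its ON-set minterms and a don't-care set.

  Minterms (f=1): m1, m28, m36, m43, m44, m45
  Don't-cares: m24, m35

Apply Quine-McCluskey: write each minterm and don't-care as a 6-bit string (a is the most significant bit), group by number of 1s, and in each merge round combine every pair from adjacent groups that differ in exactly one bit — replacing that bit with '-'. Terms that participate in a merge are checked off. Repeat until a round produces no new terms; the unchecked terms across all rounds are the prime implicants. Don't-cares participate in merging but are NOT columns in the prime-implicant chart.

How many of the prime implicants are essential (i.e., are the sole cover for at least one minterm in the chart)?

5

Round 0: 000001 011000✓ 011100✓ 100011✓ 100100✓ 101011✓ 101100✓ 101101✓
Round 1: 011-00 10-011 10-100 10110-
PIs = {000001, 011-00, 10-011, 10-100, 10110-}
Coverage chart:
  m1: 000001 ←essential
  m28: 011-00 ←essential
  m36: 10-100 ←essential
  m43: 10-011 ←essential
  m44: 10-100,10110-
  m45: 10110- ←essential
Essential: 000001, 011-00, 10-011, 10-100, 10110-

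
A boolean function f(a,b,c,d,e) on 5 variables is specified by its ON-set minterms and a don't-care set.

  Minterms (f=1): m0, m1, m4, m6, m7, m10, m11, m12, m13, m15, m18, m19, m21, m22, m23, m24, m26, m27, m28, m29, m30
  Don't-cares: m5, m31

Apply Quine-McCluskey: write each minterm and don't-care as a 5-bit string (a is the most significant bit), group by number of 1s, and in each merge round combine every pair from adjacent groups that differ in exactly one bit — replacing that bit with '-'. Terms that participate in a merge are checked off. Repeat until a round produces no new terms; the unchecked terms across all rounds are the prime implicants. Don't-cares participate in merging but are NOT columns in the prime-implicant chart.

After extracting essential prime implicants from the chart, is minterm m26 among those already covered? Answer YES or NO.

YES

size-2^0 implicants → 00000(✓)  00001(✓)  00100(✓)  00101(✓)  00110(✓)  00111(✓)  01010(✓)  01011(✓)  01100(✓)  01101(✓)  01111(✓)  10010(✓)  10011(✓)  10101(✓)  10110(✓)  10111(✓)  11000(✓)  11010(✓)  11011(✓)  11100(✓)  11101(✓)  11110(✓)  11111(✓)
size-2^1 implicants → -0101(✓)  -0110(✓)  -0111(✓)  -1010(✓)  -1011(✓)  -1100(✓)  -1101(✓)  -1111(✓)  0-100(✓)  0-101(✓)  0-111(✓)  00-00(✓)  00-01(✓)  0000-(✓)  001-0(✓)  001-1(✓)  0010-(✓)  0011-(✓)  01-11(✓)  0101-(✓)  011-1(✓)  0110-(✓)  1-010(✓)  1-011(✓)  1-101(✓)  1-110(✓)  1-111(✓)  10-10(✓)  10-11(✓)  1001-(✓)  101-1(✓)  1011-(✓)  11-00(✓)  11-10(✓)  11-11(✓)  110-0(✓)  1101-(✓)  111-0(✓)  111-1(✓)  1110-(✓)  1111-(✓)
size-2^2 implicants → --101(✓)  --111(✓)  -01-1(✓)  -011-  -1-11  -101-  -11-1(✓)  -110-  0-1-1(✓)  0-10-  00-0-  001--  1--10(✓)  1--11(✓)  1-01-(✓)  1-1-1(✓)  1-11-(✓)  10-1-(✓)  11--0  11-1-(✓)  111--
size-2^3 implicants → --1-1  1--1-
Unchecked terms (primes): --1-1, -011-, -1-11, -101-, -110-, 0-10-, 00-0-, 001--, 1--1-, 11--0, 111--
Minterm coverage:
  m0 ⊆ 00-0- [E]
  m1 ⊆ 00-0- [E]
  m4 ⊆ 0-10-,00-0-,001--
  m6 ⊆ -011-,001--
  m7 ⊆ --1-1,-011-,001--
  m10 ⊆ -101- [E]
  m11 ⊆ -1-11,-101-
  m12 ⊆ -110-,0-10-
  m13 ⊆ --1-1,-110-,0-10-
  m15 ⊆ --1-1,-1-11
  m18 ⊆ 1--1- [E]
  m19 ⊆ 1--1- [E]
  m21 ⊆ --1-1 [E]
  m22 ⊆ -011-,1--1-
  m23 ⊆ --1-1,-011-,1--1-
  m24 ⊆ 11--0 [E]
  m26 ⊆ -101-,1--1-,11--0
  m27 ⊆ -1-11,-101-,1--1-
  m28 ⊆ -110-,11--0,111--
  m29 ⊆ --1-1,-110-,111--
  m30 ⊆ 1--1-,11--0,111--
E = {--1-1, -101-, 00-0-, 1--1-, 11--0}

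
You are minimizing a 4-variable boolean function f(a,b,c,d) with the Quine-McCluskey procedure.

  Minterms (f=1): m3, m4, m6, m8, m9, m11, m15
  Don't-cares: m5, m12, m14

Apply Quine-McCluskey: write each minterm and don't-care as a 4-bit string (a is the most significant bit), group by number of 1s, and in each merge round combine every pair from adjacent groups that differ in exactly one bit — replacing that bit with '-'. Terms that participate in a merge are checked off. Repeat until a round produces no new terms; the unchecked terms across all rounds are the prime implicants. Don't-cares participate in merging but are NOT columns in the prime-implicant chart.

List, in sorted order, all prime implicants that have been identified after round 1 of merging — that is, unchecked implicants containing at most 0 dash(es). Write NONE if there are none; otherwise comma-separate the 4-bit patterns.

[col 0] 0011*, 0100*, 0101*, 0110*, 1000*, 1001*, 1011*, 1100*, 1110*, 1111*
[col 1] -011, -100*, -110*, 01-0*, 010-, 1-00, 1-11, 10-1, 100-, 11-0*, 111-
[col 2] -1-0
Prime implicants: -011, -1-0, 010-, 1-00, 1-11, 10-1, 100-, 111-

NONE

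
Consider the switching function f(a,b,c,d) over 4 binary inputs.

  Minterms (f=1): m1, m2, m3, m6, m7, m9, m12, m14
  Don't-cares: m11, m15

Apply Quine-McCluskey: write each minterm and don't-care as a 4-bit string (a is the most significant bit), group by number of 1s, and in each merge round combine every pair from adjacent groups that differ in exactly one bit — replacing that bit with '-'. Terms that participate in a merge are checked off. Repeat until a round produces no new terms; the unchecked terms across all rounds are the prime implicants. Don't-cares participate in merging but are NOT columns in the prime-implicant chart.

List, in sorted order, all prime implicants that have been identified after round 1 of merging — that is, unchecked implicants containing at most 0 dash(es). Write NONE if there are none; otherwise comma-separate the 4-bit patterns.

NONE

size-2^0 implicants → 0001(✓)  0010(✓)  0011(✓)  0110(✓)  0111(✓)  1001(✓)  1011(✓)  1100(✓)  1110(✓)  1111(✓)
size-2^1 implicants → -001(✓)  -011(✓)  -110(✓)  -111(✓)  0-10(✓)  0-11(✓)  00-1(✓)  001-(✓)  011-(✓)  1-11(✓)  10-1(✓)  11-0  111-(✓)
size-2^2 implicants → --11  -0-1  -11-  0-1-
Unchecked terms (primes): --11, -0-1, -11-, 0-1-, 11-0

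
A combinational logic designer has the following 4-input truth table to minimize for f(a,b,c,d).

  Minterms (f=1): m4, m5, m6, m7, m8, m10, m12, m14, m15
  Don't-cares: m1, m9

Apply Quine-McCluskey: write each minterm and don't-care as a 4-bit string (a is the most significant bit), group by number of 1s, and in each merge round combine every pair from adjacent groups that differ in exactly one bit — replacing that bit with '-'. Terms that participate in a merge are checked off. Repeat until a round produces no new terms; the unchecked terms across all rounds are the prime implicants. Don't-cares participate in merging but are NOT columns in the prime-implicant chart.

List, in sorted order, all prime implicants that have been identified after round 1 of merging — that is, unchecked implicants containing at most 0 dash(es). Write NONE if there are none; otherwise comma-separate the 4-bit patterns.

NONE

size-2^0 implicants → 0001(✓)  0100(✓)  0101(✓)  0110(✓)  0111(✓)  1000(✓)  1001(✓)  1010(✓)  1100(✓)  1110(✓)  1111(✓)
size-2^1 implicants → -001  -100(✓)  -110(✓)  -111(✓)  0-01  01-0(✓)  01-1(✓)  010-(✓)  011-(✓)  1-00(✓)  1-10(✓)  10-0(✓)  100-  11-0(✓)  111-(✓)
size-2^2 implicants → -1-0  -11-  01--  1--0
Unchecked terms (primes): -001, -1-0, -11-, 0-01, 01--, 1--0, 100-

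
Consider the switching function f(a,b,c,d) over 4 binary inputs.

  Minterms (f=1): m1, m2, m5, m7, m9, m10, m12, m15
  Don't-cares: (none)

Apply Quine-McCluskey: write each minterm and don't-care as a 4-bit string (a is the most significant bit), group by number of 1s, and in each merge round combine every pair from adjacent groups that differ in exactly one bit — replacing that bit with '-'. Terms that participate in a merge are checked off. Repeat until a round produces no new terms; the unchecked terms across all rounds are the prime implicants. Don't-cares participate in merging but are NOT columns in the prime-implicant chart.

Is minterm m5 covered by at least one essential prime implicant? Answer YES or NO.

size-2^0 implicants → 0001(✓)  0010(✓)  0101(✓)  0111(✓)  1001(✓)  1010(✓)  1100  1111(✓)
size-2^1 implicants → -001  -010  -111  0-01  01-1
Unchecked terms (primes): -001, -010, -111, 0-01, 01-1, 1100
Minterm coverage:
  m1 ⊆ -001,0-01
  m2 ⊆ -010 [E]
  m5 ⊆ 0-01,01-1
  m7 ⊆ -111,01-1
  m9 ⊆ -001 [E]
  m10 ⊆ -010 [E]
  m12 ⊆ 1100 [E]
  m15 ⊆ -111 [E]
E = {-001, -010, -111, 1100}

NO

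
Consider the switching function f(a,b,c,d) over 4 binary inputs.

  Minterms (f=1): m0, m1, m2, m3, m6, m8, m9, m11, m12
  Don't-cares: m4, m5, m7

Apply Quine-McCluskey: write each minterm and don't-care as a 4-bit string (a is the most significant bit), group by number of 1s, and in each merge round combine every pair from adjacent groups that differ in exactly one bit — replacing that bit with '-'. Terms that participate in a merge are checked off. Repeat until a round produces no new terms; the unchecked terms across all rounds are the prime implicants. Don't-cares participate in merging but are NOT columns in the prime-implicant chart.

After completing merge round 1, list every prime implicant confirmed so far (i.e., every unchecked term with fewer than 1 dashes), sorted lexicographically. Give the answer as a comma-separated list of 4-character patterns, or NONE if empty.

NONE

size-2^0 implicants → 0000(✓)  0001(✓)  0010(✓)  0011(✓)  0100(✓)  0101(✓)  0110(✓)  0111(✓)  1000(✓)  1001(✓)  1011(✓)  1100(✓)
size-2^1 implicants → -000(✓)  -001(✓)  -011(✓)  -100(✓)  0-00(✓)  0-01(✓)  0-10(✓)  0-11(✓)  00-0(✓)  00-1(✓)  000-(✓)  001-(✓)  01-0(✓)  01-1(✓)  010-(✓)  011-(✓)  1-00(✓)  10-1(✓)  100-(✓)
size-2^2 implicants → --00  -0-1  -00-  0--0(✓)  0--1(✓)  0-0-(✓)  0-1-(✓)  00--(✓)  01--(✓)
size-2^3 implicants → 0---
Unchecked terms (primes): --00, -0-1, -00-, 0---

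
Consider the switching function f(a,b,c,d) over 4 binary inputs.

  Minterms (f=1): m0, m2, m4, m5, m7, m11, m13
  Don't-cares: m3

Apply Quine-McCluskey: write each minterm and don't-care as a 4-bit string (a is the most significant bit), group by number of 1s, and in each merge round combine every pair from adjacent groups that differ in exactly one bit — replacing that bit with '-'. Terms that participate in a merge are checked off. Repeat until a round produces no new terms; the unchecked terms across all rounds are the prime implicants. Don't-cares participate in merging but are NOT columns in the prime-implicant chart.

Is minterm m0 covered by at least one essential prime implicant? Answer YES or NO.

size-2^0 implicants → 0000(✓)  0010(✓)  0011(✓)  0100(✓)  0101(✓)  0111(✓)  1011(✓)  1101(✓)
size-2^1 implicants → -011  -101  0-00  0-11  00-0  001-  01-1  010-
Unchecked terms (primes): -011, -101, 0-00, 0-11, 00-0, 001-, 01-1, 010-
Minterm coverage:
  m0 ⊆ 0-00,00-0
  m2 ⊆ 00-0,001-
  m4 ⊆ 0-00,010-
  m5 ⊆ -101,01-1,010-
  m7 ⊆ 0-11,01-1
  m11 ⊆ -011 [E]
  m13 ⊆ -101 [E]
E = {-011, -101}

NO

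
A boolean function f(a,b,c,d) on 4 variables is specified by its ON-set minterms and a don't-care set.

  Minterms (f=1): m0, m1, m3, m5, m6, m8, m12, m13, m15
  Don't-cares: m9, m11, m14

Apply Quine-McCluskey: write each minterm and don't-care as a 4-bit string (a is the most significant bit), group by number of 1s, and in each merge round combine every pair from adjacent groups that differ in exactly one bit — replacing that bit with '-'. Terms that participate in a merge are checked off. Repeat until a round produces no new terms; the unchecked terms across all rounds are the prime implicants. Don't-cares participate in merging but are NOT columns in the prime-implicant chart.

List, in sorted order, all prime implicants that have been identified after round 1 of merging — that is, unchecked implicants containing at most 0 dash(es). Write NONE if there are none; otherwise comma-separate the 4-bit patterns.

NONE

[col 0] 0000*, 0001*, 0011*, 0101*, 0110*, 1000*, 1001*, 1011*, 1100*, 1101*, 1110*, 1111*
[col 1] -000*, -001*, -011*, -101*, -110, 0-01*, 00-1*, 000-*, 1-00*, 1-01*, 1-11*, 10-1*, 100-*, 11-0*, 11-1*, 110-*, 111-*
[col 2] --01, -0-1, -00-, 1--1, 1-0-, 11--
Prime implicants: --01, -0-1, -00-, -110, 1--1, 1-0-, 11--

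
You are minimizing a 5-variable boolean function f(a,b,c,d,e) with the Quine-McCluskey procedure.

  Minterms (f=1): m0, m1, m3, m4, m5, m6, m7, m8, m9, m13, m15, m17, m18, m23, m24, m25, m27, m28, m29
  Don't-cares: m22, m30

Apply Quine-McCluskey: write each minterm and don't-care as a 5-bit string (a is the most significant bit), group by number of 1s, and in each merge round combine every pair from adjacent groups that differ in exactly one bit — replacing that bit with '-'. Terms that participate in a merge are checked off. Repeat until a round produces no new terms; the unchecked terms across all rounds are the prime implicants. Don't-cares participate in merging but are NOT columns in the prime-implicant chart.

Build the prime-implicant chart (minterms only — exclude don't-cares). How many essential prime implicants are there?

6

[col 0] 00000*, 00001*, 00011*, 00100*, 00101*, 00110*, 00111*, 01000*, 01001*, 01101*, 01111*, 10001*, 10010*, 10110*, 10111*, 11000*, 11001*, 11011*, 11100*, 11101*, 11110*
[col 1] -0001*, -0110*, -0111*, -1000*, -1001*, -1101*, 0-000*, 0-001*, 0-101*, 0-111*, 00-00*, 00-01*, 00-11*, 000-1*, 0000-*, 001-0*, 001-1*, 0010-*, 0011-*, 01-01*, 0100-*, 011-1*, 1-001*, 1-110, 10-10, 1011-*, 11-00*, 11-01*, 110-1, 1100-*, 111-0, 1110-*
[col 2] --001, -011-, -1-01, -100-, 0--01, 0-00-, 0-1-1, 00--1, 00-0-, 001--, 11-0-
Prime implicants: --001, -011-, -1-01, -100-, 0--01, 0-00-, 0-1-1, 00--1, 00-0-, 001--, 1-110, 10-10, 11-0-, 110-1, 111-0
PI chart (minterm → PIs covering it):
  0 | 0-00-,00-0-
  1 | --001,0--01,0-00-,00--1,00-0-
  3 | 00--1  (sole → essential)
  4 | 00-0-,001--
  5 | 0--01,0-1-1,00--1,00-0-,001--
  6 | -011-,001--
  7 | -011-,0-1-1,00--1,001--
  8 | -100-,0-00-
  9 | --001,-1-01,-100-,0--01,0-00-
  13 | -1-01,0--01,0-1-1
  15 | 0-1-1  (sole → essential)
  17 | --001  (sole → essential)
  18 | 10-10  (sole → essential)
  23 | -011-  (sole → essential)
  24 | -100-,11-0-
  25 | --001,-1-01,-100-,11-0-,110-1
  27 | 110-1  (sole → essential)
  28 | 11-0-,111-0
  29 | -1-01,11-0-
Essential prime implicants: --001, -011-, 0-1-1, 00--1, 10-10, 110-1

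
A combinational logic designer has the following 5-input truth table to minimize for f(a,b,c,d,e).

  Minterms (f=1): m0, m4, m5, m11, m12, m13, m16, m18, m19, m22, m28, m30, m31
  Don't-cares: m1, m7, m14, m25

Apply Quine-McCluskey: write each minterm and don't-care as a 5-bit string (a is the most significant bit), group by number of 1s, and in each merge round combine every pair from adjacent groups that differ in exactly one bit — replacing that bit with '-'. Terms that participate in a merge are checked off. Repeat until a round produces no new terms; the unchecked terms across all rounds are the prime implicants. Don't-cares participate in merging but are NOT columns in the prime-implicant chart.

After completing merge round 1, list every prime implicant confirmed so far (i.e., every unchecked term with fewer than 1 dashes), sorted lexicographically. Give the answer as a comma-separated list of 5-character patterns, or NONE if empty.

01011, 11001

[col 0] 00000*, 00001*, 00100*, 00101*, 00111*, 01011, 01100*, 01101*, 01110*, 10000*, 10010*, 10011*, 10110*, 11001, 11100*, 11110*, 11111*
[col 1] -0000, -1100*, -1110*, 0-100*, 0-101*, 00-00*, 00-01*, 0000-*, 001-1, 0010-*, 011-0*, 0110-*, 1-110, 10-10, 100-0, 1001-, 111-0*, 1111-
[col 2] -11-0, 0-10-, 00-0-
Prime implicants: -0000, -11-0, 0-10-, 00-0-, 001-1, 01011, 1-110, 10-10, 100-0, 1001-, 11001, 1111-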